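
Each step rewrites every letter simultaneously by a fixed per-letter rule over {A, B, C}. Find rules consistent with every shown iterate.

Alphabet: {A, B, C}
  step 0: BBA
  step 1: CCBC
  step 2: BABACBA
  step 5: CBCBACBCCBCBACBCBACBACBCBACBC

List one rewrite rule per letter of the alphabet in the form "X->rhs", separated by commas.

A->BC, B->C, C->BA

  step 1 ⇒ step 2: CCBC ⇒ BA·BA·C·BA
    B ↦ C
    C ↦ BA
  step 0 ⇒ step 1: BBA ⇒ C·C·BC
    A ↦ BC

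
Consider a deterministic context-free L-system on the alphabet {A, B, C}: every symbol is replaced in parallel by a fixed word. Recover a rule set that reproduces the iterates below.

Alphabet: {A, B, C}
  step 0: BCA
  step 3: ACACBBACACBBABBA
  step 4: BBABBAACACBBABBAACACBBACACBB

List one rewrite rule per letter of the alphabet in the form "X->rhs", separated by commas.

  step 3 ⇒ step 4: ACACBBACACBBABBA ⇒ BB·A·BB·A·AC·AC·BB·A·BB·A·AC·AC·BB·AC·AC·BB
    A ↦ BB
    B ↦ AC
    C ↦ A

A->BB, B->AC, C->A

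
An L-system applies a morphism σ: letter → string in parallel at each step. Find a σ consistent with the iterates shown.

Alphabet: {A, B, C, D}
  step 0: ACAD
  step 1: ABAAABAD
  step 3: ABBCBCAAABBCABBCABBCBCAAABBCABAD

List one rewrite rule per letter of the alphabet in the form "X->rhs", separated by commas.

A->AB, B->BC, C->AA, D->AD

  step 0 ⇒ step 1: ACAD ⇒ AB·AA·AB·AD
    A ↦ AB
    C ↦ AA
    D ↦ AD
    B ↦ BC  (constrained at step 1)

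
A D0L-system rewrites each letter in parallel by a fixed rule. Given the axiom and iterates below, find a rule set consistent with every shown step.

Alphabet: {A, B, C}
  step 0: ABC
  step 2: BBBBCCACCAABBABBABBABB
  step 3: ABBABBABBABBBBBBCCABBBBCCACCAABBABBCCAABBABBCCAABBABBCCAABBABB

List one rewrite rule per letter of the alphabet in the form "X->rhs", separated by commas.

  step 2 ⇒ step 3: BBBBCCACCAABBABBABBABB ⇒ ABB·ABB·ABB·ABB·BB·BB·CCA·BB·BB·CCA·CCA·ABB·ABB·CCA·ABB·ABB·CCA·ABB·ABB·CCA·ABB·ABB
    A ↦ CCA
    B ↦ ABB
    C ↦ BB

A->CCA, B->ABB, C->BB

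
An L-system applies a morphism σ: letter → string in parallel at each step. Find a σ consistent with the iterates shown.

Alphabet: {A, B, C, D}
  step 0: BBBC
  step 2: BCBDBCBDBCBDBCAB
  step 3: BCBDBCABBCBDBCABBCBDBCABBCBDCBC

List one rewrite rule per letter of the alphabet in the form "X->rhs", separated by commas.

  step 2 ⇒ step 3: BCBDBCBDBCBDBCAB ⇒ BC·BD·BC·AB·BC·BD·BC·AB·BC·BD·BC·AB·BC·BD·C·BC
    A ↦ C
    B ↦ BC
    C ↦ BD
    D ↦ AB

A->C, B->BC, C->BD, D->AB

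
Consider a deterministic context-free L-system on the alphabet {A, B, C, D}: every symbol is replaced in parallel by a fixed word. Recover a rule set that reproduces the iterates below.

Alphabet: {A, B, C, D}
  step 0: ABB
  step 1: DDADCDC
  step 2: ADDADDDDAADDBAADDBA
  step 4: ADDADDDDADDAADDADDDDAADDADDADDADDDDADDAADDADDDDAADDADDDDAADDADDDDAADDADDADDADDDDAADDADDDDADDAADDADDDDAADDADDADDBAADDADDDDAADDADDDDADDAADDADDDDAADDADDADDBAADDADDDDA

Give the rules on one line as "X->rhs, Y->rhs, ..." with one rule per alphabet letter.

  step 1 ⇒ step 2: DDADCDC ⇒ ADD·ADD·DDA·ADD·BA·ADD·BA
    A ↦ DDA
    C ↦ BA
    D ↦ ADD
  step 0 ⇒ step 1: ABB ⇒ DDA·DC·DC
    B ↦ DC

A->DDA, B->DC, C->BA, D->ADD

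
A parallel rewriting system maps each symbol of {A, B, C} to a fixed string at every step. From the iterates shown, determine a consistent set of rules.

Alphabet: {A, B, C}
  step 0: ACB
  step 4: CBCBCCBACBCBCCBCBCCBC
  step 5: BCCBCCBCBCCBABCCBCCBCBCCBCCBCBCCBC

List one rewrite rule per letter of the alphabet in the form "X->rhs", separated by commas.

A->BA, B->C, C->BC

  step 4 ⇒ step 5: CBCBCCBACBCBCCBCBCCBC ⇒ BC·C·BC·C·BC·BC·C·BA·BC·C·BC·C·BC·BC·C·BC·C·BC·BC·C·BC
    A ↦ BA
    B ↦ C
    C ↦ BC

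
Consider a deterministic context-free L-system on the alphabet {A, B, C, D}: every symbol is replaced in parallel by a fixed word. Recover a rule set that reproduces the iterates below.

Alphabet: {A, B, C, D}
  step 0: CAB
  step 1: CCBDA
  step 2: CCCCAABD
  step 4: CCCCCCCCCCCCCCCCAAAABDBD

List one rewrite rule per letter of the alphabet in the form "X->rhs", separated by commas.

  step 1 ⇒ step 2: CCBDA ⇒ CC·CC·A·A·BD
    A ↦ BD
    B ↦ A
    C ↦ CC
    D ↦ A

A->BD, B->A, C->CC, D->A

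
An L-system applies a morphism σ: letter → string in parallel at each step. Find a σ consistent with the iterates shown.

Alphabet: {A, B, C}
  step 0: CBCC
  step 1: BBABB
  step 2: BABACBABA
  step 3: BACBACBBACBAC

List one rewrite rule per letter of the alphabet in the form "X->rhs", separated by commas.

  step 2 ⇒ step 3: BABACBABA ⇒ BA·C·BA·C·B·BA·C·BA·C
    A ↦ C
    B ↦ BA
    C ↦ B

A->C, B->BA, C->B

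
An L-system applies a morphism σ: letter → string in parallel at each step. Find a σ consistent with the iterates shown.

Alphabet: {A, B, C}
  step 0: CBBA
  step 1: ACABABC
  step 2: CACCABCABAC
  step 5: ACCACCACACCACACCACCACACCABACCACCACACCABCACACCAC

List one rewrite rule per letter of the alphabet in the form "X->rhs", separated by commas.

A->C, B->AB, C->AC

  step 1 ⇒ step 2: ACABABC ⇒ C·AC·C·AB·C·AB·AC
    A ↦ C
    B ↦ AB
    C ↦ AC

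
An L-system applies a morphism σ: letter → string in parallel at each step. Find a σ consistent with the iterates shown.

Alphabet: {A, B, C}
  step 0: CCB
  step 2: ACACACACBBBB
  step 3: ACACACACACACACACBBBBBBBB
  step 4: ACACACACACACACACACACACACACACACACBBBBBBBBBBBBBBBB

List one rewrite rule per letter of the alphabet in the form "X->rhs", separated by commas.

A->AC, B->BB, C->AC

  step 3 ⇒ step 4: ACACACACACACACACBBBBBBBB ⇒ AC·AC·AC·AC·AC·AC·AC·AC·AC·AC·AC·AC·AC·AC·AC·AC·BB·BB·BB·BB·BB·BB·BB·BB
    A ↦ AC
    B ↦ BB
    C ↦ AC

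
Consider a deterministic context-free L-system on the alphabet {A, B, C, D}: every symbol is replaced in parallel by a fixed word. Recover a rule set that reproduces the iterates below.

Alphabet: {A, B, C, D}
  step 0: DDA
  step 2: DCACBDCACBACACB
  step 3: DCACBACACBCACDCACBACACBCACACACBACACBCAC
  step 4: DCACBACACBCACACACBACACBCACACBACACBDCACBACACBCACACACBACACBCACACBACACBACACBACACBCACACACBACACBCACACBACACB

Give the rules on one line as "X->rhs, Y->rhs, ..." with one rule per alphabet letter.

  step 3 ⇒ step 4: DCACBACACBCACDCACBACACBCACACACBACACBCAC ⇒ DC·ACB·AC·ACB·CAC·AC·ACB·AC·ACB·CAC·ACB·AC·ACB·DC·ACB·AC·ACB·CAC·AC·ACB·AC·ACB·CAC·ACB·AC·ACB·AC·ACB·AC·ACB·CAC·AC·ACB·AC·ACB·CAC·ACB·AC·ACB
    A ↦ AC
    B ↦ CAC
    C ↦ ACB
    D ↦ DC

A->AC, B->CAC, C->ACB, D->DC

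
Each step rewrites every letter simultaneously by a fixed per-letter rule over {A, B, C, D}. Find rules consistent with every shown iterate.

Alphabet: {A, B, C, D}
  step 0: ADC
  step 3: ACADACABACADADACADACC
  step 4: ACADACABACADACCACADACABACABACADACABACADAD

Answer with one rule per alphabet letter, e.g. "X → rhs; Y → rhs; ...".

A->AC, B->C, C->AD, D->AB

  step 3 ⇒ step 4: ACADACABACADADACADACC ⇒ AC·AD·AC·AB·AC·AD·AC·C·AC·AD·AC·AB·AC·AB·AC·AD·AC·AB·AC·AD·AD
    A ↦ AC
    B ↦ C
    C ↦ AD
    D ↦ AB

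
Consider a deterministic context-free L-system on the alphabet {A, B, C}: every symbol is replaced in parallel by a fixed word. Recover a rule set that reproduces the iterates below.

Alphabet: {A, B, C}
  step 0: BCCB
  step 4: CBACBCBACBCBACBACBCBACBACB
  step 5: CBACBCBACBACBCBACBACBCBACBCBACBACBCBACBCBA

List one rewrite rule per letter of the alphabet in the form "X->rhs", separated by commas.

  step 4 ⇒ step 5: CBACBCBACBCBACBACBCBACBACB ⇒ CB·A·CB·CB·A·CB·A·CB·CB·A·CB·A·CB·CB·A·CB·CB·A·CB·A·CB·CB·A·CB·CB·A
    A ↦ CB
    B ↦ A
    C ↦ CB

A->CB, B->A, C->CB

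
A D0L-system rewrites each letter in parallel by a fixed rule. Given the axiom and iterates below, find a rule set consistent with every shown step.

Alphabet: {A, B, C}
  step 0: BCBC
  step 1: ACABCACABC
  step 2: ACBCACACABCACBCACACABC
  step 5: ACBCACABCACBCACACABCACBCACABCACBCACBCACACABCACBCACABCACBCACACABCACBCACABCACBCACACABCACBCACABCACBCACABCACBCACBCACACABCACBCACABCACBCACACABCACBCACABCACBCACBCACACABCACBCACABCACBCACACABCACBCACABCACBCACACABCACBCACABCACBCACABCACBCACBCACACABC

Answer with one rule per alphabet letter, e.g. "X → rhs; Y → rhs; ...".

A->AC, B->ACA, C->BC

  step 1 ⇒ step 2: ACABCACABC ⇒ AC·BC·AC·ACA·BC·AC·BC·AC·ACA·BC
    A ↦ AC
    B ↦ ACA
    C ↦ BC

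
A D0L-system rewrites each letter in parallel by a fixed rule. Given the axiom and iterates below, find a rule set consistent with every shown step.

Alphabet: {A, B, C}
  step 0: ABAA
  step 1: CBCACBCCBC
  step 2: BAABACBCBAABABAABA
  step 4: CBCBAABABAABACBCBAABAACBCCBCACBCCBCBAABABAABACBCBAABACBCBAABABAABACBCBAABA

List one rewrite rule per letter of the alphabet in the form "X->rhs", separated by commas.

  step 1 ⇒ step 2: CBCACBCCBC ⇒ BA·A·BA·CBC·BA·A·BA·BA·A·BA
    A ↦ CBC
    B ↦ A
    C ↦ BA

A->CBC, B->A, C->BA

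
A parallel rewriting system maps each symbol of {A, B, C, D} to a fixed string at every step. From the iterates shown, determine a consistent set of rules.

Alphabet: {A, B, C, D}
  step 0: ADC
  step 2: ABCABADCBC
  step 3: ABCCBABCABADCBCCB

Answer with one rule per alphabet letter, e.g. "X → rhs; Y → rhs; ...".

A->AB, B->C, C->CB, D->AD

  step 2 ⇒ step 3: ABCABADCBC ⇒ AB·C·CB·AB·C·AB·AD·CB·C·CB
    A ↦ AB
    B ↦ C
    C ↦ CB
    D ↦ AD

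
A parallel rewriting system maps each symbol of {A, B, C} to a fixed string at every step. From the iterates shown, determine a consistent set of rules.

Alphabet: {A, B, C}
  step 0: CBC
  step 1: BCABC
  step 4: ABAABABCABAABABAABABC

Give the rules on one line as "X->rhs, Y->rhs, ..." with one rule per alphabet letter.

A->AB, B->A, C->BC

  step 0 ⇒ step 1: CBC ⇒ BC·A·BC
    B ↦ A
    C ↦ BC
    A ↦ AB  (constrained at step 1)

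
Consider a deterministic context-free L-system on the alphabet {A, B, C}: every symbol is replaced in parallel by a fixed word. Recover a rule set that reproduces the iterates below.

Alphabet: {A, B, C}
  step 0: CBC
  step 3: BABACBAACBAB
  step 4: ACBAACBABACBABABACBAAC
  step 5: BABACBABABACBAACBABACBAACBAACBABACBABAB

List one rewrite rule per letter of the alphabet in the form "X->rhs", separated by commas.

  step 4 ⇒ step 5: ACBAACBABACBABABACBAAC ⇒ BA·B·AC·BA·BA·B·AC·BA·AC·BA·B·AC·BA·AC·BA·AC·BA·B·AC·BA·BA·B
    A ↦ BA
    B ↦ AC
    C ↦ B

A->BA, B->AC, C->B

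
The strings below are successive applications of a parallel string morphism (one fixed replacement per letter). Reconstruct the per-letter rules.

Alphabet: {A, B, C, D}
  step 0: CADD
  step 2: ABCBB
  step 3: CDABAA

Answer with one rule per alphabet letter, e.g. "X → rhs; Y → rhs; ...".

  step 2 ⇒ step 3: ABCBB ⇒ CD·A·B·A·A
    A ↦ CD
    B ↦ A
    C ↦ B
    D ↦ C  (constrained at step 0)

A->CD, B->A, C->B, D->C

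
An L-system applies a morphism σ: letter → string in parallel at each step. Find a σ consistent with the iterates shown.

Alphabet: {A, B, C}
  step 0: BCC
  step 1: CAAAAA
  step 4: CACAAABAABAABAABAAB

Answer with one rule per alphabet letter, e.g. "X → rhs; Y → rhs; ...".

A->B, B->CA, C->AA

  step 0 ⇒ step 1: BCC ⇒ CA·AA·AA
    B ↦ CA
    C ↦ AA
    A ↦ B  (constrained at step 1)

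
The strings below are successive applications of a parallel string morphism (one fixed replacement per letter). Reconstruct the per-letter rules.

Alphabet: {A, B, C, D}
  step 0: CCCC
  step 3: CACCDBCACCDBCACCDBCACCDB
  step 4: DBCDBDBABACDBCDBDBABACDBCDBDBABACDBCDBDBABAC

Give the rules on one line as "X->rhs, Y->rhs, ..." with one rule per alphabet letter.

A->C, B->AC, C->DB, D->AB

  step 3 ⇒ step 4: CACCDBCACCDBCACCDBCACCDB ⇒ DB·C·DB·DB·AB·AC·DB·C·DB·DB·AB·AC·DB·C·DB·DB·AB·AC·DB·C·DB·DB·AB·AC
    A ↦ C
    B ↦ AC
    C ↦ DB
    D ↦ AB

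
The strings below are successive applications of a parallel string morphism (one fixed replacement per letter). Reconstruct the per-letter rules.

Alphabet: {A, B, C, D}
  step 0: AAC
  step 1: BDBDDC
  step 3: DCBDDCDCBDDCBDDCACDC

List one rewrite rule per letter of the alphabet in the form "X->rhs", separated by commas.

  step 0 ⇒ step 1: AAC ⇒ BD·BD·DC
    A ↦ BD
    C ↦ DC
    B ↦ C  (constrained at step 1)
    D ↦ AC  (constrained at step 1)

A->BD, B->C, C->DC, D->AC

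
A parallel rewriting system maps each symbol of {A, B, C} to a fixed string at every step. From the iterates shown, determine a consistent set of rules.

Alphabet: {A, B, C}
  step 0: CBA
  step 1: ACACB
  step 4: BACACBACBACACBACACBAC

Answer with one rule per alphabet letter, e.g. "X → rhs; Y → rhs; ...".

  step 0 ⇒ step 1: CBA ⇒ AC·AC·B
    A ↦ B
    B ↦ AC
    C ↦ AC

A->B, B->AC, C->AC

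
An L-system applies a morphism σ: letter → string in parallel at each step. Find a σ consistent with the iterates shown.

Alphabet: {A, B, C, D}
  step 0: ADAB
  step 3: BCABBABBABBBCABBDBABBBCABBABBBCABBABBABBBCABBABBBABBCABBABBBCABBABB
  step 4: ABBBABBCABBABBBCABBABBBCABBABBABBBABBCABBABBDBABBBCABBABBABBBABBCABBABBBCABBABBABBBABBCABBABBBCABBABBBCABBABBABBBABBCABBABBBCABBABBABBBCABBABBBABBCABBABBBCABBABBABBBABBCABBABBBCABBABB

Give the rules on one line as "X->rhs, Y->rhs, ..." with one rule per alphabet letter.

  step 3 ⇒ step 4: BCABBABBABBBCABBDBABBBCABBABBBCABBABBABBBCABBABBBABBCABBABBBCABBABB ⇒ ABB·BAB·BC·ABB·ABB·BC·ABB·ABB·BC·ABB·ABB·ABB·BAB·BC·ABB·ABB·DB·ABB·BC·ABB·ABB·ABB·BAB·BC·ABB·ABB·BC·ABB·ABB·ABB·BAB·BC·ABB·ABB·BC·ABB·ABB·BC·ABB·ABB·ABB·BAB·BC·ABB·ABB·BC·ABB·ABB·ABB·BC·ABB·ABB·BAB·BC·ABB·ABB·BC·ABB·ABB·ABB·BAB·BC·ABB·ABB·BC·ABB·ABB
    A ↦ BC
    B ↦ ABB
    C ↦ BAB
    D ↦ DB

A->BC, B->ABB, C->BAB, D->DB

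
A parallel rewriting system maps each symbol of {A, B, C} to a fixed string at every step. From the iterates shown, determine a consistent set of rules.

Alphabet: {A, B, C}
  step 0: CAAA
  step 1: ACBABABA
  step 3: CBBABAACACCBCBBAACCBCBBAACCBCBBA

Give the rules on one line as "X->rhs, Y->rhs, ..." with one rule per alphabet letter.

  step 0 ⇒ step 1: CAAA ⇒ AC·BA·BA·BA
    A ↦ BA
    C ↦ AC
    B ↦ CB  (constrained at step 1)

A->BA, B->CB, C->AC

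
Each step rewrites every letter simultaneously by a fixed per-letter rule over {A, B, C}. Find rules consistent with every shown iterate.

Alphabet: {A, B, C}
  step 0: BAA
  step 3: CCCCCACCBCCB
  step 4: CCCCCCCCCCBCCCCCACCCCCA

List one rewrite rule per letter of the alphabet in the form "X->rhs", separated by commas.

  step 3 ⇒ step 4: CCCCCACCBCCB ⇒ CC·CC·CC·CC·CC·B·CC·CC·CA·CC·CC·CA
    A ↦ B
    B ↦ CA
    C ↦ CC

A->B, B->CA, C->CC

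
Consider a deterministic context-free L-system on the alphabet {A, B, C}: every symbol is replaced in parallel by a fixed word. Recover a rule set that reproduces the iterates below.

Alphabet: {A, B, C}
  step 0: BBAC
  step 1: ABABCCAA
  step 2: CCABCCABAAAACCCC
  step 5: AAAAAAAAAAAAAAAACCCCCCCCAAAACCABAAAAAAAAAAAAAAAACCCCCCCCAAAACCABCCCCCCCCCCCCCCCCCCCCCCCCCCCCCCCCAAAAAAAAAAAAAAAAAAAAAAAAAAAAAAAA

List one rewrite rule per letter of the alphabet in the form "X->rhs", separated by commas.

  step 1 ⇒ step 2: ABABCCAA ⇒ CC·AB·CC·AB·AA·AA·CC·CC
    A ↦ CC
    B ↦ AB
    C ↦ AA

A->CC, B->AB, C->AA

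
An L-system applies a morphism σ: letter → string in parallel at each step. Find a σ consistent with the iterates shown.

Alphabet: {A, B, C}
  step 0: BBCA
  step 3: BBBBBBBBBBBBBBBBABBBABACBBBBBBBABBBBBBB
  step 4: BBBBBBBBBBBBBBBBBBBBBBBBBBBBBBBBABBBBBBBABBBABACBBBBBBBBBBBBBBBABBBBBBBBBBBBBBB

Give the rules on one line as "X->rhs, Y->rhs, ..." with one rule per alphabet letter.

  step 3 ⇒ step 4: BBBBBBBBBBBBBBBBABBBABACBBBBBBBABBBBBBB ⇒ BB·BB·BB·BB·BB·BB·BB·BB·BB·BB·BB·BB·BB·BB·BB·BB·AB·BB·BB·BB·AB·BB·AB·ACB·BB·BB·BB·BB·BB·BB·BB·AB·BB·BB·BB·BB·BB·BB·BB
    A ↦ AB
    B ↦ BB
    C ↦ ACB

A->AB, B->BB, C->ACB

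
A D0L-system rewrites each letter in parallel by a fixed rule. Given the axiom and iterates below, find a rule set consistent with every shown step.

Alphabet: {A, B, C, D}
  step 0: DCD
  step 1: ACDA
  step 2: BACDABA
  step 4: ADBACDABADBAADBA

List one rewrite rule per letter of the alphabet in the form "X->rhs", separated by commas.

A->BA, B->D, C->CD, D->A

  step 1 ⇒ step 2: ACDA ⇒ BA·CD·A·BA
    A ↦ BA
    C ↦ CD
    D ↦ A
    B ↦ D  (constrained at step 2)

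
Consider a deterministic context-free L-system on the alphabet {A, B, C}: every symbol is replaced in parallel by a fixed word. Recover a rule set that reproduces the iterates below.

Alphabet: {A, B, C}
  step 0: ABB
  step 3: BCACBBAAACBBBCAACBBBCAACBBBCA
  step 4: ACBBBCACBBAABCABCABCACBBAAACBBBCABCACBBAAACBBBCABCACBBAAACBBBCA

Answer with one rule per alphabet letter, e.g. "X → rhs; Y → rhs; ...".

A->BCA, B->A, C->CBB

  step 3 ⇒ step 4: BCACBBAAACBBBCAACBBBCAACBBBCA ⇒ A·CBB·BCA·CBB·A·A·BCA·BCA·BCA·CBB·A·A·A·CBB·BCA·BCA·CBB·A·A·A·CBB·BCA·BCA·CBB·A·A·A·CBB·BCA
    A ↦ BCA
    B ↦ A
    C ↦ CBB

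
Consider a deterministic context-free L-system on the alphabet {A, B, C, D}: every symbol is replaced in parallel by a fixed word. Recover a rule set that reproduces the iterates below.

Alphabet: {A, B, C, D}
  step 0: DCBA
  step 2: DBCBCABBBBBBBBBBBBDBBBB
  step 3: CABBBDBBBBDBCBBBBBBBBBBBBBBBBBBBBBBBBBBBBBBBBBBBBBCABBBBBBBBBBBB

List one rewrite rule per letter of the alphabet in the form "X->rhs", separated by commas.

  step 2 ⇒ step 3: DBCBCABBBBBBBBBBBBDBBBB ⇒ CA·BBB·DB·BBB·DB·CB·BBB·BBB·BBB·BBB·BBB·BBB·BBB·BBB·BBB·BBB·BBB·BBB·CA·BBB·BBB·BBB·BBB
    A ↦ CB
    B ↦ BBB
    C ↦ DB
    D ↦ CA

A->CB, B->BBB, C->DB, D->CA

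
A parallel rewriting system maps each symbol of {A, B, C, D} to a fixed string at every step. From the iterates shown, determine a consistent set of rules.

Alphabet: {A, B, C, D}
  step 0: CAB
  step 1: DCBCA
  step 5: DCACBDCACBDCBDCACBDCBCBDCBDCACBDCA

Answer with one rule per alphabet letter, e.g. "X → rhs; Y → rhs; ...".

A->CB, B->CA, C->D, D->CB

  step 0 ⇒ step 1: CAB ⇒ D·CB·CA
    A ↦ CB
    B ↦ CA
    C ↦ D
    D ↦ CB  (constrained at step 1)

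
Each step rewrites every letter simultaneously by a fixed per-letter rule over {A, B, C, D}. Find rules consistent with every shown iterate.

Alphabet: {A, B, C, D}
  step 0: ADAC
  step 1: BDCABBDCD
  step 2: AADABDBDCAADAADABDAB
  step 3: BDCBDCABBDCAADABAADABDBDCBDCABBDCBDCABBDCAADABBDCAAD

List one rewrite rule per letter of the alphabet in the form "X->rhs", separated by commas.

  step 2 ⇒ step 3: AADABDBDCAADAADABDAB ⇒ BDC·BDC·AB·BDC·AAD·AB·AAD·AB·D·BDC·BDC·AB·BDC·BDC·AB·BDC·AAD·AB·BDC·AAD
    A ↦ BDC
    B ↦ AAD
    C ↦ D
    D ↦ AB

A->BDC, B->AAD, C->D, D->AB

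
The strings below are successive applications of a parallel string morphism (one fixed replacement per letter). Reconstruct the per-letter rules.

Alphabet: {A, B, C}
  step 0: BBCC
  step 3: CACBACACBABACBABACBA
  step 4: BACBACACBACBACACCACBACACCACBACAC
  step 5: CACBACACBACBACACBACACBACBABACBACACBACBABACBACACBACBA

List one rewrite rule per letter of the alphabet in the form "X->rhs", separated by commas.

A->C, B->CA, C->BA

  step 4 ⇒ step 5: BACBACACBACBACACCACBACACCACBACAC ⇒ CA·C·BA·CA·C·BA·C·BA·CA·C·BA·CA·C·BA·C·BA·BA·C·BA·CA·C·BA·C·BA·BA·C·BA·CA·C·BA·C·BA
    A ↦ C
    B ↦ CA
    C ↦ BA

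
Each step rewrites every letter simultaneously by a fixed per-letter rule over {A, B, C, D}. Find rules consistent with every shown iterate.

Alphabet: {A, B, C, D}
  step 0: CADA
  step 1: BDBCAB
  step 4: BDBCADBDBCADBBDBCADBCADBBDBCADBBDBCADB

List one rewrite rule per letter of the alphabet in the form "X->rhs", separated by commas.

  step 0 ⇒ step 1: CADA ⇒ BD·B·CA·B
    A ↦ B
    C ↦ BD
    D ↦ CA
    B ↦ DB  (constrained at step 1)

A->B, B->DB, C->BD, D->CA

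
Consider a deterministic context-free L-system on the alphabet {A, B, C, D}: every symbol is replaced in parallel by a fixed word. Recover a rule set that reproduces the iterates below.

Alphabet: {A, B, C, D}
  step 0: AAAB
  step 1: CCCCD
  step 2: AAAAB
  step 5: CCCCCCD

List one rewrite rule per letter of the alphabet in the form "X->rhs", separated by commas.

  step 1 ⇒ step 2: CCCCD ⇒ A·A·A·A·B
    C ↦ A
    D ↦ B
  step 0 ⇒ step 1: AAAB ⇒ C·C·C·CD
    A ↦ C
  step 0 ⇒ step 1: AAAB ⇒ C·C·C·CD
    B ↦ CD

A->C, B->CD, C->A, D->B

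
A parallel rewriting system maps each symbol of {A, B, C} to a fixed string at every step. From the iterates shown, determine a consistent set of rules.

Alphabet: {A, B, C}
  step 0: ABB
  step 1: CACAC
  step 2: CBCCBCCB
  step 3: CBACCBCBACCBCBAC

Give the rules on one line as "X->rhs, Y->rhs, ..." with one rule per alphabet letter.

  step 2 ⇒ step 3: CBCCBCCB ⇒ CB·AC·CB·CB·AC·CB·CB·AC
    B ↦ AC
    C ↦ CB
  step 0 ⇒ step 1: ABB ⇒ C·AC·AC
    A ↦ C

A->C, B->AC, C->CB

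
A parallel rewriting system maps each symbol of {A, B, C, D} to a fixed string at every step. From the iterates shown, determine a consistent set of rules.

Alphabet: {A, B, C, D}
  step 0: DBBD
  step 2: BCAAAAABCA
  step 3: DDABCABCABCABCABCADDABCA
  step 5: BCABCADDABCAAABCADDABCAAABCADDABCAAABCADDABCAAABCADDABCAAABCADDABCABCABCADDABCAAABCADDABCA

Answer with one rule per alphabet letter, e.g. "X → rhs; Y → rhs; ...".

A->BCA, B->DD, C->A, D->A

  step 2 ⇒ step 3: BCAAAAABCA ⇒ DD·A·BCA·BCA·BCA·BCA·BCA·DD·A·BCA
    A ↦ BCA
    B ↦ DD
    C ↦ A
    D ↦ A  (constrained at step 0)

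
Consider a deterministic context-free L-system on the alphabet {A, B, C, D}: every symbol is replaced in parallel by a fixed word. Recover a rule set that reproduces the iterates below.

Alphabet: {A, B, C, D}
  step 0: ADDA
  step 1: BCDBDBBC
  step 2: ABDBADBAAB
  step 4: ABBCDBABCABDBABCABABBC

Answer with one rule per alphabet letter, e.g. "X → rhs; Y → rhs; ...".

A->BC, B->A, C->B, D->DB

  step 1 ⇒ step 2: BCDBDBBC ⇒ A·B·DB·A·DB·A·A·B
    B ↦ A
    C ↦ B
    D ↦ DB
  step 0 ⇒ step 1: ADDA ⇒ BC·DB·DB·BC
    A ↦ BC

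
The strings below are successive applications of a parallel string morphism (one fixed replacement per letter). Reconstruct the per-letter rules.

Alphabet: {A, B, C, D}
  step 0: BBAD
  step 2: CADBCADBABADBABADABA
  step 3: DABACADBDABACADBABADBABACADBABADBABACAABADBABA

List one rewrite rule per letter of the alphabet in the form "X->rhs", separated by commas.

A->ABA, B->DB, C->D, D->CA

  step 2 ⇒ step 3: CADBCADBABADBABADABA ⇒ D·ABA·CA·DB·D·ABA·CA·DB·ABA·DB·ABA·CA·DB·ABA·DB·ABA·CA·ABA·DB·ABA
    A ↦ ABA
    B ↦ DB
    C ↦ D
    D ↦ CA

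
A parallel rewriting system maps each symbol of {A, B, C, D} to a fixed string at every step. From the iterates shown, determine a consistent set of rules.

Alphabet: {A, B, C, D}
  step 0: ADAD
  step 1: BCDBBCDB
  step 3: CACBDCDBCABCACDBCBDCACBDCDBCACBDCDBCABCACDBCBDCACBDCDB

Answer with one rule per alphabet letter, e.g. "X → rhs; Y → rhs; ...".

A->B, B->CBD, C->CA, D->CDB

  step 0 ⇒ step 1: ADAD ⇒ B·CDB·B·CDB
    A ↦ B
    D ↦ CDB
    B ↦ CBD  (constrained at step 1)
    C ↦ CA  (constrained at step 1)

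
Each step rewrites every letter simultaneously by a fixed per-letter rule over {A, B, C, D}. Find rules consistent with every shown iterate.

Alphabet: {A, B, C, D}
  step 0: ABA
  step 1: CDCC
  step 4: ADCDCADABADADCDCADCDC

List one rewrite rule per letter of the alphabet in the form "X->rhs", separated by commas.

  step 0 ⇒ step 1: ABA ⇒ C·DC·C
    A ↦ C
    B ↦ DC
    C ↦ AD  (constrained at step 1)
    D ↦ AB  (constrained at step 1)

A->C, B->DC, C->AD, D->AB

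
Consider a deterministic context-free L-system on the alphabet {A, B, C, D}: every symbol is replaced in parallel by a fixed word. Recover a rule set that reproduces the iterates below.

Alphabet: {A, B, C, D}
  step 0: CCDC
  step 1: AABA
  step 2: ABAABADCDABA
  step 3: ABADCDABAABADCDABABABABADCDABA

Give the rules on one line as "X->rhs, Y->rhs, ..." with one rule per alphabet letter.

A->ABA, B->DCD, C->A, D->B

  step 2 ⇒ step 3: ABAABADCDABA ⇒ ABA·DCD·ABA·ABA·DCD·ABA·B·A·B·ABA·DCD·ABA
    A ↦ ABA
    B ↦ DCD
    C ↦ A
    D ↦ B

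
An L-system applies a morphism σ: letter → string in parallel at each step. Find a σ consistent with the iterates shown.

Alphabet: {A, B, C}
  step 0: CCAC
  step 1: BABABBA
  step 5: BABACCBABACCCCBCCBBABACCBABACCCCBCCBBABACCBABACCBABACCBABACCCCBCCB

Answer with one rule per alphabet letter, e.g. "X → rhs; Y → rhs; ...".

  step 0 ⇒ step 1: CCAC ⇒ BA·BA·B·BA
    A ↦ B
    C ↦ BA
    B ↦ CC  (constrained at step 1)

A->B, B->CC, C->BA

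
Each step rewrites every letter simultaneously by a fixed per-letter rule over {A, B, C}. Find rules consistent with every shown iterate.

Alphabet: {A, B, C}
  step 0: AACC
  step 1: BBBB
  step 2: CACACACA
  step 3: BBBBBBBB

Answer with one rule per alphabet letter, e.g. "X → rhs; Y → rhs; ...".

A->B, B->CA, C->B

  step 2 ⇒ step 3: CACACACA ⇒ B·B·B·B·B·B·B·B
    A ↦ B
    C ↦ B
  step 1 ⇒ step 2: BBBB ⇒ CA·CA·CA·CA
    B ↦ CA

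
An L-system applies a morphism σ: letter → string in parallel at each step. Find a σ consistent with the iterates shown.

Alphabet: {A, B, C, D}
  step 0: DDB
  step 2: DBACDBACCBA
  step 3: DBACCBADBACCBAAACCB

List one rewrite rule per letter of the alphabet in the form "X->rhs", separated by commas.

  step 2 ⇒ step 3: DBACDBACCBA ⇒ DB·AC·CB·A·DB·AC·CB·A·A·AC·CB
    A ↦ CB
    B ↦ AC
    C ↦ A
    D ↦ DB

A->CB, B->AC, C->A, D->DB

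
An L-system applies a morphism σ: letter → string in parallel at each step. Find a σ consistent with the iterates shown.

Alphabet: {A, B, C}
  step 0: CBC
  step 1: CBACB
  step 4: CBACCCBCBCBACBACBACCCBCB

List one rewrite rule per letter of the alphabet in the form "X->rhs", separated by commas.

A->CC, B->A, C->CB

  step 0 ⇒ step 1: CBC ⇒ CB·A·CB
    B ↦ A
    C ↦ CB
    A ↦ CC  (constrained at step 1)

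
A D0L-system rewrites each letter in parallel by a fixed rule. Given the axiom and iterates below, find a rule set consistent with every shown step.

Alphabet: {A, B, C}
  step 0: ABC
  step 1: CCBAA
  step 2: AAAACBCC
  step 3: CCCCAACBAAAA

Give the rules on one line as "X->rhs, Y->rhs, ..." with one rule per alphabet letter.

  step 2 ⇒ step 3: AAAACBCC ⇒ C·C·C·C·AA·CB·AA·AA
    A ↦ C
    B ↦ CB
    C ↦ AA

A->C, B->CB, C->AA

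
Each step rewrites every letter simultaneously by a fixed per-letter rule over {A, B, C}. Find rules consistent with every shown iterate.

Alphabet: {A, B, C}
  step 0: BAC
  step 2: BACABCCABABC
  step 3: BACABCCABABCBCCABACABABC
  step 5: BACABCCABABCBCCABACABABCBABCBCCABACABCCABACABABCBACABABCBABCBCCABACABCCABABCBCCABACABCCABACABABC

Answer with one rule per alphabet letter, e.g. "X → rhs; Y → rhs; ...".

  step 2 ⇒ step 3: BACABCCABABC ⇒ BA·CA·BC·CA·BA·BC·BC·CA·BA·CA·BA·BC
    A ↦ CA
    B ↦ BA
    C ↦ BC

A->CA, B->BA, C->BC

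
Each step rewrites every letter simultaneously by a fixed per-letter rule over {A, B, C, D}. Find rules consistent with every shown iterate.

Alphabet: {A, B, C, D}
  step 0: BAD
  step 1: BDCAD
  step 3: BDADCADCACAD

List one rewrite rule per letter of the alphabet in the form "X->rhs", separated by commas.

A->C, B->BD, C->A, D->AD

  step 0 ⇒ step 1: BAD ⇒ BD·C·AD
    A ↦ C
    B ↦ BD
    D ↦ AD
    C ↦ A  (constrained at step 1)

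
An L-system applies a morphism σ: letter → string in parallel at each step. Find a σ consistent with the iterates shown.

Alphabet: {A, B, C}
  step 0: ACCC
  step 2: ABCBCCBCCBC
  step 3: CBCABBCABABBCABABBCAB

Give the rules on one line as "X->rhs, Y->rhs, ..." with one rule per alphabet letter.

  step 2 ⇒ step 3: ABCBCCBCCBC ⇒ C·BC·AB·BC·AB·AB·BC·AB·AB·BC·AB
    A ↦ C
    B ↦ BC
    C ↦ AB

A->C, B->BC, C->AB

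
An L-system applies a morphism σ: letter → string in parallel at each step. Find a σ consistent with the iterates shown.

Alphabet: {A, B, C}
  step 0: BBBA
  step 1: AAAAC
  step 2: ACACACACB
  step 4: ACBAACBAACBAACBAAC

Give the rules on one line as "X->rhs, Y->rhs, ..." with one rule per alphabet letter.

A->AC, B->A, C->B

  step 1 ⇒ step 2: AAAAC ⇒ AC·AC·AC·AC·B
    A ↦ AC
    C ↦ B
  step 0 ⇒ step 1: BBBA ⇒ A·A·A·AC
    B ↦ A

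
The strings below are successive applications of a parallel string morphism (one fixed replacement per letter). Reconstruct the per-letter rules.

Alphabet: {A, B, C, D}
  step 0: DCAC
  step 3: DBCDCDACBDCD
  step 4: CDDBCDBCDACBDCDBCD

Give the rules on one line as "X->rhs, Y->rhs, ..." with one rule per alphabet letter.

  step 3 ⇒ step 4: DBCDCDACBDCD ⇒ CD·D·B·CD·B·CD·AC·B·D·CD·B·CD
    A ↦ AC
    B ↦ D
    C ↦ B
    D ↦ CD

A->AC, B->D, C->B, D->CD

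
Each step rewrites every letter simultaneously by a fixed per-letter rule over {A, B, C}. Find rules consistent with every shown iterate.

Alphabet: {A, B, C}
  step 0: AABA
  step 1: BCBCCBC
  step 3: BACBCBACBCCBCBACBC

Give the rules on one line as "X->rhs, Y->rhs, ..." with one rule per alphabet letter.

  step 0 ⇒ step 1: AABA ⇒ BC·BC·C·BC
    A ↦ BC
    B ↦ C
    C ↦ BA  (constrained at step 1)

A->BC, B->C, C->BA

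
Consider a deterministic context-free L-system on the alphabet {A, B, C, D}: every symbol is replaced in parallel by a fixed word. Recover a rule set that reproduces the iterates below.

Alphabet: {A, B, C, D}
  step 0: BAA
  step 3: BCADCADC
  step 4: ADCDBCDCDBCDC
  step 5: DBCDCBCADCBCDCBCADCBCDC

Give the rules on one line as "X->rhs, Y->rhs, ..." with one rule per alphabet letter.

  step 4 ⇒ step 5: ADCDBCDCDBCDC ⇒ D·BC·DC·BC·A·DC·BC·DC·BC·A·DC·BC·DC
    A ↦ D
    B ↦ A
    C ↦ DC
    D ↦ BC

A->D, B->A, C->DC, D->BC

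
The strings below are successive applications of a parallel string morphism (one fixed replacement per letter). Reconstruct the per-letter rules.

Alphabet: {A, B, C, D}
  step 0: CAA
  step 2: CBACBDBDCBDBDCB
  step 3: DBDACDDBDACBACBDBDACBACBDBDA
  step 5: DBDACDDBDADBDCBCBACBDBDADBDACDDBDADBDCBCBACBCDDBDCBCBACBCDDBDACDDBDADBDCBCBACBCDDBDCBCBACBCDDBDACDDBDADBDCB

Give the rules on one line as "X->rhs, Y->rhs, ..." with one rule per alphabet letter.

A->CD, B->A, C->DBD, D->CB

  step 2 ⇒ step 3: CBACBDBDCBDBDCB ⇒ DBD·A·CD·DBD·A·CB·A·CB·DBD·A·CB·A·CB·DBD·A
    A ↦ CD
    B ↦ A
    C ↦ DBD
    D ↦ CB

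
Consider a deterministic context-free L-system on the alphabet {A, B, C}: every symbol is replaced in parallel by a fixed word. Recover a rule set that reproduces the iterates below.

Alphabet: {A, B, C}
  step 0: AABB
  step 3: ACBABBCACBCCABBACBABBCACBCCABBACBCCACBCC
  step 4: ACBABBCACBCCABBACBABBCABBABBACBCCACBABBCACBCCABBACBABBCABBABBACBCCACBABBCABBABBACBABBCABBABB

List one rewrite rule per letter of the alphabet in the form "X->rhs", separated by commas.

A->ACB, B->C, C->ABB

  step 3 ⇒ step 4: ACBABBCACBCCABBACBABBCACBCCABBACBCCACBCC ⇒ ACB·ABB·C·ACB·C·C·ABB·ACB·ABB·C·ABB·ABB·ACB·C·C·ACB·ABB·C·ACB·C·C·ABB·ACB·ABB·C·ABB·ABB·ACB·C·C·ACB·ABB·C·ABB·ABB·ACB·ABB·C·ABB·ABB
    A ↦ ACB
    B ↦ C
    C ↦ ABB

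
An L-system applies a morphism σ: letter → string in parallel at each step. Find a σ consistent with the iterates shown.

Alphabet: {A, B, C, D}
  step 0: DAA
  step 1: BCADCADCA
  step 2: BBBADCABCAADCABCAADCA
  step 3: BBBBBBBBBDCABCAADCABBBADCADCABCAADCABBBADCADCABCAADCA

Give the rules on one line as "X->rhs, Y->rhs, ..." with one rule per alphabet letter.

A->DCA, B->BBB, C->A, D->BCA

  step 2 ⇒ step 3: BBBADCABCAADCABCAADCA ⇒ BBB·BBB·BBB·DCA·BCA·A·DCA·BBB·A·DCA·DCA·BCA·A·DCA·BBB·A·DCA·DCA·BCA·A·DCA
    A ↦ DCA
    B ↦ BBB
    C ↦ A
    D ↦ BCA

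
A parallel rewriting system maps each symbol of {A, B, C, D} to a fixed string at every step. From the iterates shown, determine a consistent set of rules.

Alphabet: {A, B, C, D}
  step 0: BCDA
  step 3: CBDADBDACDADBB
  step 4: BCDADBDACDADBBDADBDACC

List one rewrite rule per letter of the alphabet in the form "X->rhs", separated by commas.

A->DB, B->C, C->B, D->DA

  step 3 ⇒ step 4: CBDADBDACDADBB ⇒ B·C·DA·DB·DA·C·DA·DB·B·DA·DB·DA·C·C
    A ↦ DB
    B ↦ C
    C ↦ B
    D ↦ DA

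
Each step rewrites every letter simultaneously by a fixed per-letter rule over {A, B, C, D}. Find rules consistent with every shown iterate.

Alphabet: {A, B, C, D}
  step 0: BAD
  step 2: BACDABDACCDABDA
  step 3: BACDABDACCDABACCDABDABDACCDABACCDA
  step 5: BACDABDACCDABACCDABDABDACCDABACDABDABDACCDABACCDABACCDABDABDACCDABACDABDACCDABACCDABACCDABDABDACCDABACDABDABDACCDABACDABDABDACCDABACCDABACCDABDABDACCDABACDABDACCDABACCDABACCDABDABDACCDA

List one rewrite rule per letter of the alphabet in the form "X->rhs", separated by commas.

A->CDA, B->BA, C->BDA, D->C

  step 2 ⇒ step 3: BACDABDACCDABDA ⇒ BA·CDA·BDA·C·CDA·BA·C·CDA·BDA·BDA·C·CDA·BA·C·CDA
    A ↦ CDA
    B ↦ BA
    C ↦ BDA
    D ↦ C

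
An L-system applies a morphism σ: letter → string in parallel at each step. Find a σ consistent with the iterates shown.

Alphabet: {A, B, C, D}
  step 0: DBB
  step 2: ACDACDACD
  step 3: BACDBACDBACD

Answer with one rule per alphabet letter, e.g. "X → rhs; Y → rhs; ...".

  step 2 ⇒ step 3: ACDACDACD ⇒ B·A·CD·B·A·CD·B·A·CD
    A ↦ B
    C ↦ A
    D ↦ CD
    B ↦ CD  (constrained at step 0)

A->B, B->CD, C->A, D->CD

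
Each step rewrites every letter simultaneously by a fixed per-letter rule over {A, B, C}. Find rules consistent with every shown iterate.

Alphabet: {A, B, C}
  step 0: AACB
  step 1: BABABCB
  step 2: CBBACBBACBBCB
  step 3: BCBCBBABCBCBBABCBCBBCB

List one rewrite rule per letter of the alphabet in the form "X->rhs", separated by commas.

  step 2 ⇒ step 3: CBBACBBACBBCB ⇒ B·CB·CB·BA·B·CB·CB·BA·B·CB·CB·B·CB
    A ↦ BA
    B ↦ CB
    C ↦ B

A->BA, B->CB, C->B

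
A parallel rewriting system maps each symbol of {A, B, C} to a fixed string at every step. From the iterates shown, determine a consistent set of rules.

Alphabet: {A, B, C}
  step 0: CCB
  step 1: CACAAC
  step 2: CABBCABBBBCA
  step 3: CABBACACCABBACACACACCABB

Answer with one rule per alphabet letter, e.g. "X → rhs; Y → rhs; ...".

A->BB, B->AC, C->CA

  step 2 ⇒ step 3: CABBCABBBBCA ⇒ CA·BB·AC·AC·CA·BB·AC·AC·AC·AC·CA·BB
    A ↦ BB
    B ↦ AC
    C ↦ CA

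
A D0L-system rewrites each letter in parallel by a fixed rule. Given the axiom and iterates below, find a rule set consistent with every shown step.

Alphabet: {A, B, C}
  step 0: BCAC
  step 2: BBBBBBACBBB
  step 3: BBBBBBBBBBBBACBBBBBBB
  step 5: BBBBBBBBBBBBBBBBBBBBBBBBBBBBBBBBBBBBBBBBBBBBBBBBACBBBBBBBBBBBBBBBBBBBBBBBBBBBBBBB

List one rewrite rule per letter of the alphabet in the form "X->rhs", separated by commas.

  step 2 ⇒ step 3: BBBBBBACBBB ⇒ BB·BB·BB·BB·BB·BB·AC·B·BB·BB·BB
    A ↦ AC
    B ↦ BB
    C ↦ B

A->AC, B->BB, C->B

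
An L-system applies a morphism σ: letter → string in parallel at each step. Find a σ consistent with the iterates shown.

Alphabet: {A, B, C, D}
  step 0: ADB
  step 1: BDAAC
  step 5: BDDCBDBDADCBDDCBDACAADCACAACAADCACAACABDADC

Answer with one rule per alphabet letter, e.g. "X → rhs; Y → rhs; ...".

  step 0 ⇒ step 1: ADB ⇒ BD·A·AC
    A ↦ BD
    B ↦ AC
    D ↦ A
    C ↦ DC  (constrained at step 1)

A->BD, B->AC, C->DC, D->A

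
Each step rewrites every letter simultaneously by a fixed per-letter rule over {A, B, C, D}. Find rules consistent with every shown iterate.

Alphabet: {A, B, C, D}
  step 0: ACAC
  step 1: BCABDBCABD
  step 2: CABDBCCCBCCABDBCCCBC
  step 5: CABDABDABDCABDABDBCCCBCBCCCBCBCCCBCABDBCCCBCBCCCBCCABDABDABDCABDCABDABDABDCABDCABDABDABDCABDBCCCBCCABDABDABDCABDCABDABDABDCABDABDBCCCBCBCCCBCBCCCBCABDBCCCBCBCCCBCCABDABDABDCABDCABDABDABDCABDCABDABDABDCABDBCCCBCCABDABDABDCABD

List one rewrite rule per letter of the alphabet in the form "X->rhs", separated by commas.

A->BC, B->C, C->ABD, D->CBC

  step 1 ⇒ step 2: BCABDBCABD ⇒ C·ABD·BC·C·CBC·C·ABD·BC·C·CBC
    A ↦ BC
    B ↦ C
    C ↦ ABD
    D ↦ CBC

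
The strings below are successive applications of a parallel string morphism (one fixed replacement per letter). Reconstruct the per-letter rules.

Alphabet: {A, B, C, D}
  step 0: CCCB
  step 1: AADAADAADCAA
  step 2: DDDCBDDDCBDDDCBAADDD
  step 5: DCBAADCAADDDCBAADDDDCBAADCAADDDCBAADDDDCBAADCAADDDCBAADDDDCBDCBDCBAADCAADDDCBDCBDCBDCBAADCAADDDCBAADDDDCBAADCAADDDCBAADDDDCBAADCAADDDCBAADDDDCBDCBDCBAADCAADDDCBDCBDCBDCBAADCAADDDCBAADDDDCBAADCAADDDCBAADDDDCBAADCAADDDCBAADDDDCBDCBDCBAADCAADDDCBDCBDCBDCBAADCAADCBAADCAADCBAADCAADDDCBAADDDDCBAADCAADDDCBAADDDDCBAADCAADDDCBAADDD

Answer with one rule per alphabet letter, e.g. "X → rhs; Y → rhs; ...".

A->D, B->CAA, C->AAD, D->DCB

  step 1 ⇒ step 2: AADAADAADCAA ⇒ D·D·DCB·D·D·DCB·D·D·DCB·AAD·D·D
    A ↦ D
    C ↦ AAD
    D ↦ DCB
  step 0 ⇒ step 1: CCCB ⇒ AAD·AAD·AAD·CAA
    B ↦ CAA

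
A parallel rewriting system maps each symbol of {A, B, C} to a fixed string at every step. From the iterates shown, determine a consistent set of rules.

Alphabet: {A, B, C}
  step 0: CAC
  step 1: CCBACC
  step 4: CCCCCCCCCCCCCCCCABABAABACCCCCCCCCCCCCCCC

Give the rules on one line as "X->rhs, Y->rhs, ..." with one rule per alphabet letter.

A->BA, B->A, C->CC

  step 0 ⇒ step 1: CAC ⇒ CC·BA·CC
    A ↦ BA
    C ↦ CC
    B ↦ A  (constrained at step 1)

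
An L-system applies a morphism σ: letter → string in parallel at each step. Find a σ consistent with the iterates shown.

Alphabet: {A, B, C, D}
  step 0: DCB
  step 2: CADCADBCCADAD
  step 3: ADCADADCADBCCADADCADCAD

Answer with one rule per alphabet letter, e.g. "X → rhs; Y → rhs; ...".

  step 2 ⇒ step 3: CADCADBCCADAD ⇒ AD·C·AD·AD·C·AD·BCC·AD·AD·C·AD·C·AD
    A ↦ C
    B ↦ BCC
    C ↦ AD
    D ↦ AD

A->C, B->BCC, C->AD, D->AD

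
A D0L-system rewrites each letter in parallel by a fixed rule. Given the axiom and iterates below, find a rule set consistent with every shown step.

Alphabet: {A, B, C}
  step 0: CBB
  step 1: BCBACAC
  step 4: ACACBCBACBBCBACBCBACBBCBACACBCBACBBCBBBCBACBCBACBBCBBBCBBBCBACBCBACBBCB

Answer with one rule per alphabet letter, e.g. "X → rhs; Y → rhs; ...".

A->B, B->AC, C->BCB

  step 0 ⇒ step 1: CBB ⇒ BCB·AC·AC
    B ↦ AC
    C ↦ BCB
    A ↦ B  (constrained at step 1)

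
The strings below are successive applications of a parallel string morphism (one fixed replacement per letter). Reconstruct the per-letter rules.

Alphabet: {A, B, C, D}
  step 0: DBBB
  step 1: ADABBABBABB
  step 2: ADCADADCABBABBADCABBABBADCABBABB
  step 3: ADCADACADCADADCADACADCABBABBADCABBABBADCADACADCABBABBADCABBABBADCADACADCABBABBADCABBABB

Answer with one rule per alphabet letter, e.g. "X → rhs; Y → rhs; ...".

  step 2 ⇒ step 3: ADCADADCABBABBADCABBABBADCABBABB ⇒ ADC·AD·AC·ADC·AD·ADC·AD·AC·ADC·ABB·ABB·ADC·ABB·ABB·ADC·AD·AC·ADC·ABB·ABB·ADC·ABB·ABB·ADC·AD·AC·ADC·ABB·ABB·ADC·ABB·ABB
    A ↦ ADC
    B ↦ ABB
    C ↦ AC
    D ↦ AD

A->ADC, B->ABB, C->AC, D->AD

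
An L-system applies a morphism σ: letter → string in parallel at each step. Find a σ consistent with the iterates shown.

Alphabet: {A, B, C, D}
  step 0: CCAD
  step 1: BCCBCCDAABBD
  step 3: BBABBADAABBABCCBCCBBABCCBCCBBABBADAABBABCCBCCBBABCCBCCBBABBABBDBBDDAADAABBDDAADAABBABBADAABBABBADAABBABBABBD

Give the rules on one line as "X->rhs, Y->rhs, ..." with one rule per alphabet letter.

A->DAA, B->BBA, C->BCC, D->BBD

  step 0 ⇒ step 1: CCAD ⇒ BCC·BCC·DAA·BBD
    A ↦ DAA
    C ↦ BCC
    D ↦ BBD
    B ↦ BBA  (constrained at step 1)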